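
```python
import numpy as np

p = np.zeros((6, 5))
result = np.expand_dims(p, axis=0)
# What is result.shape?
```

(1, 6, 5)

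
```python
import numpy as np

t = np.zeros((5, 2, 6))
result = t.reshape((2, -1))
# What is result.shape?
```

(2, 30)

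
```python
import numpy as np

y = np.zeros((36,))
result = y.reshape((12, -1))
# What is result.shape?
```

(12, 3)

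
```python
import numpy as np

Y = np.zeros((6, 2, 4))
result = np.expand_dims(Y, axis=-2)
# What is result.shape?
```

(6, 2, 1, 4)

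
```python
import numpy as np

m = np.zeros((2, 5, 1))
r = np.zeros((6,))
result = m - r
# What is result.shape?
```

(2, 5, 6)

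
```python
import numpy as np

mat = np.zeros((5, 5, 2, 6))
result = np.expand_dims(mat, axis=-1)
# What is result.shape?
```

(5, 5, 2, 6, 1)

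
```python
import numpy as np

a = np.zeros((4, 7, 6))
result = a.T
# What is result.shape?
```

(6, 7, 4)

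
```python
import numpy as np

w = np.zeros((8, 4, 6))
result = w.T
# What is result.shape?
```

(6, 4, 8)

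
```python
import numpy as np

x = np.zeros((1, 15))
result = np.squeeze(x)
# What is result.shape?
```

(15,)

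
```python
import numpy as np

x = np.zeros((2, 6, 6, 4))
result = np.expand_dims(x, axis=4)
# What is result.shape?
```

(2, 6, 6, 4, 1)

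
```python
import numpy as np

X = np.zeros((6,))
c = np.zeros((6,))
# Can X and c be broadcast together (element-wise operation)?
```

Yes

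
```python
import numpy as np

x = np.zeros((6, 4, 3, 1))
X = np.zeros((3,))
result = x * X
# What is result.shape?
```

(6, 4, 3, 3)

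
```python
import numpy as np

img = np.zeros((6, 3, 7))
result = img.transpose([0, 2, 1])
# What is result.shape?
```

(6, 7, 3)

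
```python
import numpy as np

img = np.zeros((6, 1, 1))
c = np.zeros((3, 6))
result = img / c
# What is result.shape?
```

(6, 3, 6)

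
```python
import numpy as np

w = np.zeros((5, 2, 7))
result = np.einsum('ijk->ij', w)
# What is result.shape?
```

(5, 2)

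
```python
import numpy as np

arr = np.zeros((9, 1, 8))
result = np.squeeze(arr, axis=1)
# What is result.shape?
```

(9, 8)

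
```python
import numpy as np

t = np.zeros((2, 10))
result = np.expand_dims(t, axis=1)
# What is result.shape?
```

(2, 1, 10)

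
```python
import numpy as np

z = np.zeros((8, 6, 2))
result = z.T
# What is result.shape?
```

(2, 6, 8)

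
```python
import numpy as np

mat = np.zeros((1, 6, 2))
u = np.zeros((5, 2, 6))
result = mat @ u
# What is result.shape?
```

(5, 6, 6)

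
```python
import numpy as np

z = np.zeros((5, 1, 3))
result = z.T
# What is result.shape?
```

(3, 1, 5)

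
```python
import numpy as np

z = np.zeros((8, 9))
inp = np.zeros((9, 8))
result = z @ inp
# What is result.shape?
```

(8, 8)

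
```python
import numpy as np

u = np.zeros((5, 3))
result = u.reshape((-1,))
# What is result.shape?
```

(15,)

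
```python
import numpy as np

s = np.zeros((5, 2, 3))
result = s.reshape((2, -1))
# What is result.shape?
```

(2, 15)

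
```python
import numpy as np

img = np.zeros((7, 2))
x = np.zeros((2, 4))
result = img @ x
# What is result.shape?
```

(7, 4)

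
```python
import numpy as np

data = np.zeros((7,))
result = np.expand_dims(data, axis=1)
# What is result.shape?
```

(7, 1)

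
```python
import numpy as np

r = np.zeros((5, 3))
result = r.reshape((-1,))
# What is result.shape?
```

(15,)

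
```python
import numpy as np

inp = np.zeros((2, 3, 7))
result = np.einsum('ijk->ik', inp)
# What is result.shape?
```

(2, 7)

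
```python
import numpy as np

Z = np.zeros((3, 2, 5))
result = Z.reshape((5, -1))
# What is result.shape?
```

(5, 6)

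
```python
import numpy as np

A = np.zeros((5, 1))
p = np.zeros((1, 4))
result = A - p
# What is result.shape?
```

(5, 4)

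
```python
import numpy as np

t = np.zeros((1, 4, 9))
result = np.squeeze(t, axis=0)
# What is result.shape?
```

(4, 9)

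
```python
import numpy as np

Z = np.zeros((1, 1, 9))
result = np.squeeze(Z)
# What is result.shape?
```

(9,)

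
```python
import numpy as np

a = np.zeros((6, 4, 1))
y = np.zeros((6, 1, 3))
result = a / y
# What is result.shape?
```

(6, 4, 3)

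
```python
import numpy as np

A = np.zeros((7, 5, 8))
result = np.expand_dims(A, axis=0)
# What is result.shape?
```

(1, 7, 5, 8)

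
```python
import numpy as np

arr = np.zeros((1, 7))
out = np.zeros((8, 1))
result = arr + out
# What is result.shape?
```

(8, 7)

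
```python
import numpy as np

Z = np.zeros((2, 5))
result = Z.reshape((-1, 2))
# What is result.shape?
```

(5, 2)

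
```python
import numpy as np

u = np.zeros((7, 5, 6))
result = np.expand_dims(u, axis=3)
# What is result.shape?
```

(7, 5, 6, 1)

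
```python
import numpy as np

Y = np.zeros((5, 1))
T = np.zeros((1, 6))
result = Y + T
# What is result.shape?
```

(5, 6)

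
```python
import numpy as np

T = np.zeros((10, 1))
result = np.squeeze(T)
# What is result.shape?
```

(10,)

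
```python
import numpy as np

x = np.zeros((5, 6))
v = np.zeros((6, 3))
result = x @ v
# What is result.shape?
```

(5, 3)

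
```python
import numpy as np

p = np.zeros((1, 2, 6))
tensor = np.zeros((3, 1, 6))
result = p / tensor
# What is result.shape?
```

(3, 2, 6)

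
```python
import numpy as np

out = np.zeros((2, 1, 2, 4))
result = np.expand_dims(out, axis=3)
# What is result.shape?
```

(2, 1, 2, 1, 4)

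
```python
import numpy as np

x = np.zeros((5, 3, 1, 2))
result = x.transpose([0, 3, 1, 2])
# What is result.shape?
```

(5, 2, 3, 1)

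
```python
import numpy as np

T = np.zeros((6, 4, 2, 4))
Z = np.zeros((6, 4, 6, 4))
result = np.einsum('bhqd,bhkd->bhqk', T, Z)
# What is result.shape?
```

(6, 4, 2, 6)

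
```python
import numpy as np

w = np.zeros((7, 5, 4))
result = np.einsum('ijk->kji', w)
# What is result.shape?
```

(4, 5, 7)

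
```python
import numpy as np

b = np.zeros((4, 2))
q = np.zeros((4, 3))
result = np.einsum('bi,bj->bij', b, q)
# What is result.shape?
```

(4, 2, 3)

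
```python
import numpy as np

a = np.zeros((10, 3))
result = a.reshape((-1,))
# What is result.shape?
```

(30,)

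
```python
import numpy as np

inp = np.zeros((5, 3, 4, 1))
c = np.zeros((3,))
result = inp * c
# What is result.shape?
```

(5, 3, 4, 3)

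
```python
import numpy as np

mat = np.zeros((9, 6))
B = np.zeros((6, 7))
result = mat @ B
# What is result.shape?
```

(9, 7)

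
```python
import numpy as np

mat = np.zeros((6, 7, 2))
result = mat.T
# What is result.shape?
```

(2, 7, 6)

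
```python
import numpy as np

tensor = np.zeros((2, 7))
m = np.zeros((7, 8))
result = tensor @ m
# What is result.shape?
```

(2, 8)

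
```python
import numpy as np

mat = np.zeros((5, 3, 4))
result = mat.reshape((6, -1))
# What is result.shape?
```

(6, 10)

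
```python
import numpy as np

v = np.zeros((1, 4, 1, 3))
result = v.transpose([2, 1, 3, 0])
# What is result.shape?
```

(1, 4, 3, 1)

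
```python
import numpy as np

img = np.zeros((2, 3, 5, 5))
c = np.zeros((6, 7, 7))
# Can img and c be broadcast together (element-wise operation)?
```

No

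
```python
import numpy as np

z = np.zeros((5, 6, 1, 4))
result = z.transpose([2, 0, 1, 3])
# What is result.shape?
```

(1, 5, 6, 4)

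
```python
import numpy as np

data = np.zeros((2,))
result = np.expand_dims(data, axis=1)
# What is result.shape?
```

(2, 1)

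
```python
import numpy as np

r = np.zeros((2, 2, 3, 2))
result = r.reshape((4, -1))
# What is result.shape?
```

(4, 6)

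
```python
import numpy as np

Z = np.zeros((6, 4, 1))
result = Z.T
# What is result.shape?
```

(1, 4, 6)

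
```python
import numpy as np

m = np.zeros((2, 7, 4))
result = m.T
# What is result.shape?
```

(4, 7, 2)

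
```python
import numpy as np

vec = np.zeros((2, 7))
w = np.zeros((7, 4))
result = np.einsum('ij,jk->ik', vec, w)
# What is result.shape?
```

(2, 4)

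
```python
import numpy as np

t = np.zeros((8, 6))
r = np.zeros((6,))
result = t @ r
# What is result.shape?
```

(8,)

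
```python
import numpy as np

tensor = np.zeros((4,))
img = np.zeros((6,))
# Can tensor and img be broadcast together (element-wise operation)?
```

No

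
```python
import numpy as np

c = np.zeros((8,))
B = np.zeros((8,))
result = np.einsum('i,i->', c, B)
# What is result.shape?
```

()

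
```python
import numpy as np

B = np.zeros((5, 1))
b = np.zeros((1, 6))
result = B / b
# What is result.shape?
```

(5, 6)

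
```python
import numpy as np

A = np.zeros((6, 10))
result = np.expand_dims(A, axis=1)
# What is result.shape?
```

(6, 1, 10)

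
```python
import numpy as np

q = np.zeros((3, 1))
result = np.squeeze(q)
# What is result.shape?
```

(3,)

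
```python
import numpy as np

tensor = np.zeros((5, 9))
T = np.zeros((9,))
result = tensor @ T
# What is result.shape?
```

(5,)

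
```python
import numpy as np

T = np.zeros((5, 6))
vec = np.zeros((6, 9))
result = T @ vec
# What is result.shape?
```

(5, 9)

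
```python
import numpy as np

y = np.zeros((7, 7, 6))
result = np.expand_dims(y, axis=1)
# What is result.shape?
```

(7, 1, 7, 6)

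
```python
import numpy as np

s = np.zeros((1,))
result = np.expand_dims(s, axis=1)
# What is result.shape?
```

(1, 1)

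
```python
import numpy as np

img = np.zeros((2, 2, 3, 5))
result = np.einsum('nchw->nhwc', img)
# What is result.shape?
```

(2, 3, 5, 2)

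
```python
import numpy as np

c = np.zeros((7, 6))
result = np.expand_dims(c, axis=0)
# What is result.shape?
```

(1, 7, 6)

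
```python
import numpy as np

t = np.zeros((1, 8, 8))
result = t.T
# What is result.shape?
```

(8, 8, 1)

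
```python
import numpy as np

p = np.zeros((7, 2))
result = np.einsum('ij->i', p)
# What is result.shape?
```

(7,)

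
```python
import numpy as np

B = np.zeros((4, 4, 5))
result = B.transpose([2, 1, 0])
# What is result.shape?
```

(5, 4, 4)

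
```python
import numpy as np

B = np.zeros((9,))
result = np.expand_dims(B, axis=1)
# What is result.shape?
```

(9, 1)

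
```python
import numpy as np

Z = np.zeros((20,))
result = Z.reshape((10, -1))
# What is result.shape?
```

(10, 2)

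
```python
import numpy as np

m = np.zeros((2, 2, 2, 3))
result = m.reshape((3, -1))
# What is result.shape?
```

(3, 8)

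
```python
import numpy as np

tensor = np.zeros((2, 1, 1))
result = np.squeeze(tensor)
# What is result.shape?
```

(2,)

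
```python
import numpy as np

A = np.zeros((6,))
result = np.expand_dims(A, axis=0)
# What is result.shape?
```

(1, 6)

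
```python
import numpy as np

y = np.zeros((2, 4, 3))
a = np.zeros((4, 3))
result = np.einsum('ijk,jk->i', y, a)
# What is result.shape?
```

(2,)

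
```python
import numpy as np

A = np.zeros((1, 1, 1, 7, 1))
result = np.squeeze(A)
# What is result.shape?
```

(7,)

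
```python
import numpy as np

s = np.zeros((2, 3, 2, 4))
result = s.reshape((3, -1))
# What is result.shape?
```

(3, 16)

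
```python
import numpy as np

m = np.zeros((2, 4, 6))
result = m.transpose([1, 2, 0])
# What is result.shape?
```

(4, 6, 2)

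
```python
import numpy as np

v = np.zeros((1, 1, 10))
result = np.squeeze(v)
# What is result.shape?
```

(10,)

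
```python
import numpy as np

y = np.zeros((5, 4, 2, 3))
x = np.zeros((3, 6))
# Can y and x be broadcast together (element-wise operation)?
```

No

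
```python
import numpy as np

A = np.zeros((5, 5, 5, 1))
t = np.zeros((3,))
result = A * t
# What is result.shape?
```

(5, 5, 5, 3)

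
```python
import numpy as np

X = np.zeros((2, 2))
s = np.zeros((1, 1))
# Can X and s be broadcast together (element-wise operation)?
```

Yes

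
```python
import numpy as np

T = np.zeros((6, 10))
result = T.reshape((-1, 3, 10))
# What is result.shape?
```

(2, 3, 10)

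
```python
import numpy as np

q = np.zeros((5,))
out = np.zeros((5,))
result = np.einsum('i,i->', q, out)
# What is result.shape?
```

()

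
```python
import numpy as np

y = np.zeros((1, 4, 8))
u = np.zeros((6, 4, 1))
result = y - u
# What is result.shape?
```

(6, 4, 8)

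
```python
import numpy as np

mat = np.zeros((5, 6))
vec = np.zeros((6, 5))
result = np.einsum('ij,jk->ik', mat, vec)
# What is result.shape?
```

(5, 5)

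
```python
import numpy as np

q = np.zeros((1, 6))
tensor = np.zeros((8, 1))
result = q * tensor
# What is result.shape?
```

(8, 6)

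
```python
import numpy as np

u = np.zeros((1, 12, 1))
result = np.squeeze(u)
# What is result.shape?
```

(12,)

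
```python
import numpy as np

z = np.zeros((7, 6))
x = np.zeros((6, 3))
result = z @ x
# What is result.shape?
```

(7, 3)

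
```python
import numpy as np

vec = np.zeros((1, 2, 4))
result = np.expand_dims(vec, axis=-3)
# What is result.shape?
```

(1, 1, 2, 4)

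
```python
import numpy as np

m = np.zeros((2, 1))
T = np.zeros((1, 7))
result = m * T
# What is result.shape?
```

(2, 7)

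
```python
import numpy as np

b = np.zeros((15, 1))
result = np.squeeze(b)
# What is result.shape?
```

(15,)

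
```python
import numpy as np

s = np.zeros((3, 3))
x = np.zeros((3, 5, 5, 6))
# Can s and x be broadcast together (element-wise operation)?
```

No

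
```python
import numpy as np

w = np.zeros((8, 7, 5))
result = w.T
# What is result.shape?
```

(5, 7, 8)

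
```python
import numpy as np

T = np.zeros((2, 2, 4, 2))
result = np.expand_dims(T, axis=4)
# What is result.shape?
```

(2, 2, 4, 2, 1)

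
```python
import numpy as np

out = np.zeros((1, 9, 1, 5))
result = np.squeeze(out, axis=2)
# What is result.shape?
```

(1, 9, 5)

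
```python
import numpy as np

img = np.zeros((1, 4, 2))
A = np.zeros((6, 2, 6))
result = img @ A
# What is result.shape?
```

(6, 4, 6)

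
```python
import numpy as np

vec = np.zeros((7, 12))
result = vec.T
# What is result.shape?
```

(12, 7)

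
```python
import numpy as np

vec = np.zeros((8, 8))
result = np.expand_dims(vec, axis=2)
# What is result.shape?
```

(8, 8, 1)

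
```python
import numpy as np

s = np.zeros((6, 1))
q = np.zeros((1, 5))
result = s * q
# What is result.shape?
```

(6, 5)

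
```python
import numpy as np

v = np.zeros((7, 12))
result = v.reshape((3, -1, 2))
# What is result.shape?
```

(3, 14, 2)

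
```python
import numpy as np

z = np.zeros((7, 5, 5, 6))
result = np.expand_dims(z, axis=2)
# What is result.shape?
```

(7, 5, 1, 5, 6)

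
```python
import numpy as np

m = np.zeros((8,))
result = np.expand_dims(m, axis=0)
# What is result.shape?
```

(1, 8)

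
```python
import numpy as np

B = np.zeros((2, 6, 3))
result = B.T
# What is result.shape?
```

(3, 6, 2)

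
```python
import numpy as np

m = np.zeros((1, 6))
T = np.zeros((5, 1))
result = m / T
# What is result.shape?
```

(5, 6)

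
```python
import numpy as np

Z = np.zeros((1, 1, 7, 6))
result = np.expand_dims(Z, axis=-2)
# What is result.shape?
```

(1, 1, 7, 1, 6)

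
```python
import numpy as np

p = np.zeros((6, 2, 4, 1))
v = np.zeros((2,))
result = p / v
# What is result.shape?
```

(6, 2, 4, 2)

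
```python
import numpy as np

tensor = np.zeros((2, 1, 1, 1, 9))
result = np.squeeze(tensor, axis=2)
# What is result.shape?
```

(2, 1, 1, 9)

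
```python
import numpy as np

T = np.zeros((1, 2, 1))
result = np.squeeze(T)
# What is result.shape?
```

(2,)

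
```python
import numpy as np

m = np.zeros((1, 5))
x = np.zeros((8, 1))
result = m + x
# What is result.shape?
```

(8, 5)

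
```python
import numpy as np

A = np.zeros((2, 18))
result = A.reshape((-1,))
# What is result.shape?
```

(36,)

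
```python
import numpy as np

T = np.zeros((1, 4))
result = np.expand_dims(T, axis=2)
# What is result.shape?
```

(1, 4, 1)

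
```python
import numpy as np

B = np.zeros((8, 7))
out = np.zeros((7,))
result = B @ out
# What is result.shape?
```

(8,)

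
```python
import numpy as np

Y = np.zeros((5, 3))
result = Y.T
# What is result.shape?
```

(3, 5)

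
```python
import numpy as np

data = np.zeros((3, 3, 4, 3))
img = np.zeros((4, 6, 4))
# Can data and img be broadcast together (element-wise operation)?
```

No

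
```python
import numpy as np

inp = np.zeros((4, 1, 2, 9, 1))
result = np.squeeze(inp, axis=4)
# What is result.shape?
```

(4, 1, 2, 9)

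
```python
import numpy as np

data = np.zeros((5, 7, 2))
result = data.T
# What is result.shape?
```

(2, 7, 5)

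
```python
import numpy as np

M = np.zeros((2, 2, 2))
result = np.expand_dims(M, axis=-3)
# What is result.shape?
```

(2, 1, 2, 2)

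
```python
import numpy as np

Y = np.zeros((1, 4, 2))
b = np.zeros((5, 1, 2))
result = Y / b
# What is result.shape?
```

(5, 4, 2)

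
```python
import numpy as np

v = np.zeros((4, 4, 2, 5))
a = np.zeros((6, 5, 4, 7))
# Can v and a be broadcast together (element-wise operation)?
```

No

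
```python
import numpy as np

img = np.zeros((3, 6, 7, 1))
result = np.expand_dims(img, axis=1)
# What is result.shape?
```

(3, 1, 6, 7, 1)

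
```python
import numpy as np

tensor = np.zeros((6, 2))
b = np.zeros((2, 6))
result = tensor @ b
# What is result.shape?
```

(6, 6)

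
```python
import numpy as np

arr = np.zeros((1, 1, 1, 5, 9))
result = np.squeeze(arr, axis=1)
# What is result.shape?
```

(1, 1, 5, 9)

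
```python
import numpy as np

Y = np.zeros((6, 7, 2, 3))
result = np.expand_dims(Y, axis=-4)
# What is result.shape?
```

(6, 1, 7, 2, 3)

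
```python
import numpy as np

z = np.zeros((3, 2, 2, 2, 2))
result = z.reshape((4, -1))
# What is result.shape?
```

(4, 12)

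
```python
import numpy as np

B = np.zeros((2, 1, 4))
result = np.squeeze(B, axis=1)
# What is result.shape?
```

(2, 4)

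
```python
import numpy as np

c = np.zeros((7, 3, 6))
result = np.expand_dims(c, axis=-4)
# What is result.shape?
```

(1, 7, 3, 6)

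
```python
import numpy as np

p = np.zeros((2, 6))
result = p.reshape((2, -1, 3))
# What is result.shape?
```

(2, 2, 3)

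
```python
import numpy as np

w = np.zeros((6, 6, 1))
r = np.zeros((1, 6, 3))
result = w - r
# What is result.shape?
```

(6, 6, 3)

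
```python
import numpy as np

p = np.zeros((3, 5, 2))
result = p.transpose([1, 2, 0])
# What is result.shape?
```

(5, 2, 3)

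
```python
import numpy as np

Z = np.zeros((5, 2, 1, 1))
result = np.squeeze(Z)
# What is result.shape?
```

(5, 2)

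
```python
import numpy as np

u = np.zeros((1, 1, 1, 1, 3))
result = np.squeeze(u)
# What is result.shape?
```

(3,)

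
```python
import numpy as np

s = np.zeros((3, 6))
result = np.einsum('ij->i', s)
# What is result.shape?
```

(3,)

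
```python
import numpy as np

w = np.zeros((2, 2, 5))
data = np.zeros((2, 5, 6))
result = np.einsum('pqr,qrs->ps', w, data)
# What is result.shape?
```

(2, 6)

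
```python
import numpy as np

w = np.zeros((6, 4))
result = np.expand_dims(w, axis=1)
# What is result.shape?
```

(6, 1, 4)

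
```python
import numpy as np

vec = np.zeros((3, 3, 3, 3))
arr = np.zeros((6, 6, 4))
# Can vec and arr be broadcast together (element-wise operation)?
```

No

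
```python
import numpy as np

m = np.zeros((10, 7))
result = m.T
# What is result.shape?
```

(7, 10)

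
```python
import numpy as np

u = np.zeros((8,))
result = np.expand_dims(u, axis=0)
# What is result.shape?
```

(1, 8)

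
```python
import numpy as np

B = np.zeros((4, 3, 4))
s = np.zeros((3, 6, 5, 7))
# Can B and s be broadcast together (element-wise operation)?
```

No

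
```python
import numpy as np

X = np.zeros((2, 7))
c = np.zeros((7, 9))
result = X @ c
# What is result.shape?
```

(2, 9)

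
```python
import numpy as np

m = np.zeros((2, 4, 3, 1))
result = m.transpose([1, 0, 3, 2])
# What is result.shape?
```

(4, 2, 1, 3)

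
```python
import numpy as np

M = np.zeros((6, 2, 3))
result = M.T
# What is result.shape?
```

(3, 2, 6)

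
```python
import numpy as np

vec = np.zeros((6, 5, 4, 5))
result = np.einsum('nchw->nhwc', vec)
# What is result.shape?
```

(6, 4, 5, 5)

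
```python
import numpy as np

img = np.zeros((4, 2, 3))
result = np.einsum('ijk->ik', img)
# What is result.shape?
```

(4, 3)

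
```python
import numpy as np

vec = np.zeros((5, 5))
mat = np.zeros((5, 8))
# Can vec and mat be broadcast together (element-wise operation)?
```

No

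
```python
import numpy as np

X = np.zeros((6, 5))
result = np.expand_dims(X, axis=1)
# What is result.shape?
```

(6, 1, 5)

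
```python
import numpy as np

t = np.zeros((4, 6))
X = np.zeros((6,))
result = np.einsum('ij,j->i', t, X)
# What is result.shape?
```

(4,)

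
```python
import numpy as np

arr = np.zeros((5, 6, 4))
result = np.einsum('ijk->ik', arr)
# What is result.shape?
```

(5, 4)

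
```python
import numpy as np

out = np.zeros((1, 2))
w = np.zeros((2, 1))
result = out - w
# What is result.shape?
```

(2, 2)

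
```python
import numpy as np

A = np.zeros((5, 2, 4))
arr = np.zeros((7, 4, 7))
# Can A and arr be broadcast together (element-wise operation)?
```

No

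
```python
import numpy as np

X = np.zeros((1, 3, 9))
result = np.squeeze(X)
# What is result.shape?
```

(3, 9)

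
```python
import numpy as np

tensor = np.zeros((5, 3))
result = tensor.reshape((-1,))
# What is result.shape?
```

(15,)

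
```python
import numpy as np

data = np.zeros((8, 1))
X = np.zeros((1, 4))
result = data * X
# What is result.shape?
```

(8, 4)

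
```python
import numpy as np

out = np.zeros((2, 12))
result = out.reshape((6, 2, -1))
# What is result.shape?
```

(6, 2, 2)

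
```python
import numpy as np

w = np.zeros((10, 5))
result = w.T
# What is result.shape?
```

(5, 10)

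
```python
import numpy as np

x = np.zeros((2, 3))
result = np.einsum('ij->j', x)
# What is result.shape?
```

(3,)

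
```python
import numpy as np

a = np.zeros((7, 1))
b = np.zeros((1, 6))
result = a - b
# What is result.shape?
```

(7, 6)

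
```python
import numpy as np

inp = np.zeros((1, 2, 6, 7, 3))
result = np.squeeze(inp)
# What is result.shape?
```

(2, 6, 7, 3)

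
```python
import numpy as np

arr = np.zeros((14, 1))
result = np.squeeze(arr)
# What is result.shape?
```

(14,)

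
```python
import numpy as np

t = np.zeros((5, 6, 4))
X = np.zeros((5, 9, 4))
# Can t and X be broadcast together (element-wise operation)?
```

No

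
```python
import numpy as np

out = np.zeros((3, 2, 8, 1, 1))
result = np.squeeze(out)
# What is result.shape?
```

(3, 2, 8)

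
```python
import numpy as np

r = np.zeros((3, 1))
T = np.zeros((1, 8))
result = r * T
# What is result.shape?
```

(3, 8)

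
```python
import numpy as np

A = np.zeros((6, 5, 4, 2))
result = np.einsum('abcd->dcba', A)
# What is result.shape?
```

(2, 4, 5, 6)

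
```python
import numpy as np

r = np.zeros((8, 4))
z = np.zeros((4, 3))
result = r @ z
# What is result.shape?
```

(8, 3)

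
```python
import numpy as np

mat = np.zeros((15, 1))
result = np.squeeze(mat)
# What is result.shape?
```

(15,)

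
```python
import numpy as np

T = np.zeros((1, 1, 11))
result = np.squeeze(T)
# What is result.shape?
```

(11,)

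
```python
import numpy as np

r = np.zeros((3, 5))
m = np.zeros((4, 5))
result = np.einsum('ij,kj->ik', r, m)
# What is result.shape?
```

(3, 4)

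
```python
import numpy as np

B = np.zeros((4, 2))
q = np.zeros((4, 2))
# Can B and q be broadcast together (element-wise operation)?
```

Yes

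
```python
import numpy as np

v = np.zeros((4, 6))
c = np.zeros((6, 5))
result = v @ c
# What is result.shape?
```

(4, 5)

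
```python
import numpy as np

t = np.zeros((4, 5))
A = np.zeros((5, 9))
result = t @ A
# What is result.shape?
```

(4, 9)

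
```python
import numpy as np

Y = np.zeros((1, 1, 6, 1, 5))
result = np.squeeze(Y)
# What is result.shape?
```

(6, 5)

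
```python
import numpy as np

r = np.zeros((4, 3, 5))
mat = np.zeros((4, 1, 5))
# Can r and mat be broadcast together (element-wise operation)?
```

Yes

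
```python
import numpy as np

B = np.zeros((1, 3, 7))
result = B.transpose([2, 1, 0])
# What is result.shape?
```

(7, 3, 1)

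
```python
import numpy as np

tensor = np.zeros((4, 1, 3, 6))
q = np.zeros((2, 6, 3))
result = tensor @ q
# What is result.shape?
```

(4, 2, 3, 3)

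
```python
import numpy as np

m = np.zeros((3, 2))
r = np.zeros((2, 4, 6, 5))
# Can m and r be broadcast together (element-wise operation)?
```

No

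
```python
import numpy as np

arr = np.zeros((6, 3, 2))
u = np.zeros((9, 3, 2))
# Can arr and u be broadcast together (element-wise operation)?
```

No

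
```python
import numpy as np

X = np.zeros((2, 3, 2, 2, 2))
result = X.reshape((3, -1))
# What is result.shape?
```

(3, 16)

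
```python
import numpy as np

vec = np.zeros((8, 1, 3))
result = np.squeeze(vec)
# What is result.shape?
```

(8, 3)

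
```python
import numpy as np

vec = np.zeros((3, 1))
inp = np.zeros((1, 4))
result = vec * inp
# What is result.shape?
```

(3, 4)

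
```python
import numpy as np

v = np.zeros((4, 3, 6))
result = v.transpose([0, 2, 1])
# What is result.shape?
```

(4, 6, 3)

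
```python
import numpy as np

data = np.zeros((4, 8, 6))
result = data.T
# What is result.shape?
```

(6, 8, 4)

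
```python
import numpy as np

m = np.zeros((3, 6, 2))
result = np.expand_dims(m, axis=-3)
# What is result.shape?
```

(3, 1, 6, 2)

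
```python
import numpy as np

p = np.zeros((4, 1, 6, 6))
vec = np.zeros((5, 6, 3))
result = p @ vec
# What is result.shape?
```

(4, 5, 6, 3)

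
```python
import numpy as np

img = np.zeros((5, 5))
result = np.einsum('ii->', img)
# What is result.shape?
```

()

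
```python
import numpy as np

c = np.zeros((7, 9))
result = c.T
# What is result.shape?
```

(9, 7)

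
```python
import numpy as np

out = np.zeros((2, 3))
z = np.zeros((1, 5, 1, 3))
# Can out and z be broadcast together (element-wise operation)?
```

Yes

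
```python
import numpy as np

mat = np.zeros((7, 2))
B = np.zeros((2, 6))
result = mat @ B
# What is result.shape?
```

(7, 6)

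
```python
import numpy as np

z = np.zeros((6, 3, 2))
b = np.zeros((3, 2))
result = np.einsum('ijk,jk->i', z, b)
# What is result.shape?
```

(6,)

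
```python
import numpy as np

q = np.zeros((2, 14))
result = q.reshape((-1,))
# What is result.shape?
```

(28,)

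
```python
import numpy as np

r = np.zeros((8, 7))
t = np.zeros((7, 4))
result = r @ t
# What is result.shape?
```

(8, 4)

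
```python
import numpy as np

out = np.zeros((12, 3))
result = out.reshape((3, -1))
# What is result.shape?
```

(3, 12)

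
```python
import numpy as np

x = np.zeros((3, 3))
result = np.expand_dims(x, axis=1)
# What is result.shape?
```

(3, 1, 3)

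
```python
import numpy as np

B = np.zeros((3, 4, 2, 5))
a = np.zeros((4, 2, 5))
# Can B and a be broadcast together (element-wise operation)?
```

Yes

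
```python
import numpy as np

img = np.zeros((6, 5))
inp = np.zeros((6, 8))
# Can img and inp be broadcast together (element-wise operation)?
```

No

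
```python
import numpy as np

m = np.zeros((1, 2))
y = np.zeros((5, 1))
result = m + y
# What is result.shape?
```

(5, 2)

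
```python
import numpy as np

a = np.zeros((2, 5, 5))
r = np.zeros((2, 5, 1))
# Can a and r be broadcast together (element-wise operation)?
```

Yes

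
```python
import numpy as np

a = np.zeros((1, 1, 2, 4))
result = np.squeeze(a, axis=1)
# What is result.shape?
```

(1, 2, 4)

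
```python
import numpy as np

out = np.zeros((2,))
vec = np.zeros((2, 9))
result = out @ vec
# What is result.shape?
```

(9,)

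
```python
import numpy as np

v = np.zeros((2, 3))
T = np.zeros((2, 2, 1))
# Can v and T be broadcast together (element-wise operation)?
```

Yes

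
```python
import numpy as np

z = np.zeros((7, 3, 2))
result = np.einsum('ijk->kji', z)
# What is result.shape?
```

(2, 3, 7)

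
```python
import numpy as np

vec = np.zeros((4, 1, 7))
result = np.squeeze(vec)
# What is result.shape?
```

(4, 7)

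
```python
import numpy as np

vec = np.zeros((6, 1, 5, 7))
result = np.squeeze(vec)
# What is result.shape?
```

(6, 5, 7)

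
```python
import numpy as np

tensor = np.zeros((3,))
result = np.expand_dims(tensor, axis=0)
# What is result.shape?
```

(1, 3)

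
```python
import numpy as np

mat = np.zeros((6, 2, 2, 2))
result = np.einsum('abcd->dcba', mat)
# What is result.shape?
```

(2, 2, 2, 6)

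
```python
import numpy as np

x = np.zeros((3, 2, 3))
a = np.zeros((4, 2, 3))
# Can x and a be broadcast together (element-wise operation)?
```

No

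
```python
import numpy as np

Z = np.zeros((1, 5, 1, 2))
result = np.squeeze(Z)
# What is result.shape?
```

(5, 2)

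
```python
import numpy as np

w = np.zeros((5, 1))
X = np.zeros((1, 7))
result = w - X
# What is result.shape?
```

(5, 7)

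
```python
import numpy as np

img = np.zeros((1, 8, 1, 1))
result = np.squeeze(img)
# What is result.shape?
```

(8,)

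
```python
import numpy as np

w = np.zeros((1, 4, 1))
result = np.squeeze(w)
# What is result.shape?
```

(4,)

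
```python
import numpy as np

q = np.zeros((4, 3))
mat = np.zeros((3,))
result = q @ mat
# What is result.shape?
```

(4,)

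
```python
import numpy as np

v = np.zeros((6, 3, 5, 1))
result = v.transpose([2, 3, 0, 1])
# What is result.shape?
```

(5, 1, 6, 3)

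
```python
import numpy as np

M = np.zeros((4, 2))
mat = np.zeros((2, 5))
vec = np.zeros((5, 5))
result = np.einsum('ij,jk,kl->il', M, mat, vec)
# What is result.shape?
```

(4, 5)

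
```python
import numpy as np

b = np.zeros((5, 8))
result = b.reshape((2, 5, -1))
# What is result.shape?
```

(2, 5, 4)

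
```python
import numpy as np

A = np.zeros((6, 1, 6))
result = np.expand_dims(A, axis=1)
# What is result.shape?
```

(6, 1, 1, 6)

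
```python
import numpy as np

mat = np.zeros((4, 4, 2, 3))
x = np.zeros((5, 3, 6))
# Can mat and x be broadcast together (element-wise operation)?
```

No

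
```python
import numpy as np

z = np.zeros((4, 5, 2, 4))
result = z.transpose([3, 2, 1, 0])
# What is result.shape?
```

(4, 2, 5, 4)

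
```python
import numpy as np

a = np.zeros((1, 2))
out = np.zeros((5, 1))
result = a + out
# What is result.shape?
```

(5, 2)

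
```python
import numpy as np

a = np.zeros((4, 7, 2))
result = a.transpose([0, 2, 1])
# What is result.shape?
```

(4, 2, 7)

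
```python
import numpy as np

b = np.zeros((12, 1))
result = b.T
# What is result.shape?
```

(1, 12)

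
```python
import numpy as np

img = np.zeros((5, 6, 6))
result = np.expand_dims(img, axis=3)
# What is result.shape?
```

(5, 6, 6, 1)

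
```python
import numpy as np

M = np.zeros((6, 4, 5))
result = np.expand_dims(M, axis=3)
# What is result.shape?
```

(6, 4, 5, 1)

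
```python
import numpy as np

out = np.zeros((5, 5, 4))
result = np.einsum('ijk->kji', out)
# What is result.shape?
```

(4, 5, 5)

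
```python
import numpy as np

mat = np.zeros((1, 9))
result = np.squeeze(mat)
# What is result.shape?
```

(9,)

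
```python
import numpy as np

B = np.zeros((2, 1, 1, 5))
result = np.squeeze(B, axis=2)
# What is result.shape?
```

(2, 1, 5)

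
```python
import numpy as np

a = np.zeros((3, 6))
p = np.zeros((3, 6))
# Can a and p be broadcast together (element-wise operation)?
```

Yes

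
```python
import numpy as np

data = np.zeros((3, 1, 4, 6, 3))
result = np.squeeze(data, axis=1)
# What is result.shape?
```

(3, 4, 6, 3)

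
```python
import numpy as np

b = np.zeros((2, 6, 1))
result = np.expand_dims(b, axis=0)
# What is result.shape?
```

(1, 2, 6, 1)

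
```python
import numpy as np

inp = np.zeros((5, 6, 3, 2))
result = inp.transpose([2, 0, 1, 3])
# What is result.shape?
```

(3, 5, 6, 2)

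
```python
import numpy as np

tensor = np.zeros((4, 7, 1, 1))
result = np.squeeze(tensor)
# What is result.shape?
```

(4, 7)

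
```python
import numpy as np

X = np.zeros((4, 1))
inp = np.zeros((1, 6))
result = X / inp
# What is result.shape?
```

(4, 6)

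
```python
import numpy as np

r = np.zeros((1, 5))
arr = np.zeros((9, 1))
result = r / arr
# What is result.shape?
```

(9, 5)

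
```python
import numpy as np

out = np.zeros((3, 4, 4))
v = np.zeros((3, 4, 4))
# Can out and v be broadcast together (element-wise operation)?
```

Yes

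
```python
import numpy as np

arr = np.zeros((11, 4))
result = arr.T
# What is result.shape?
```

(4, 11)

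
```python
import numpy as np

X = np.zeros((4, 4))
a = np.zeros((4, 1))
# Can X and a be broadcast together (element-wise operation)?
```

Yes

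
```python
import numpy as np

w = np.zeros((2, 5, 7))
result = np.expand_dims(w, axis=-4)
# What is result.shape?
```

(1, 2, 5, 7)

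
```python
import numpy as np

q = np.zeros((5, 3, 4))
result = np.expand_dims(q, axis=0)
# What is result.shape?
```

(1, 5, 3, 4)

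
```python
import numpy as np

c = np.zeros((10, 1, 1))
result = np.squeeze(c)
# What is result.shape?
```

(10,)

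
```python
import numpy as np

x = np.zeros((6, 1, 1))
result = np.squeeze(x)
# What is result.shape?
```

(6,)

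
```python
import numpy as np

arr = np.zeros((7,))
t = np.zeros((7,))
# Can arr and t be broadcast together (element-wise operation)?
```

Yes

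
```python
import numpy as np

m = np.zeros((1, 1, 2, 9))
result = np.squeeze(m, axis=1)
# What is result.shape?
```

(1, 2, 9)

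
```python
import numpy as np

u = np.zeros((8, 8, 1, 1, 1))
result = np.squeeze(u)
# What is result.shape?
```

(8, 8)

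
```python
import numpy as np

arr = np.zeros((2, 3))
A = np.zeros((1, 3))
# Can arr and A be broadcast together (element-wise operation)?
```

Yes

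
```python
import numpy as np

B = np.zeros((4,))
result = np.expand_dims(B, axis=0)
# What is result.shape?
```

(1, 4)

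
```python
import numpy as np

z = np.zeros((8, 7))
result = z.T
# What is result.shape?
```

(7, 8)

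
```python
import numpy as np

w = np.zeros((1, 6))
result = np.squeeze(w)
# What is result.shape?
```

(6,)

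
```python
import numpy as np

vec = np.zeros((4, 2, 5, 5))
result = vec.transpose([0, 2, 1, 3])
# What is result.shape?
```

(4, 5, 2, 5)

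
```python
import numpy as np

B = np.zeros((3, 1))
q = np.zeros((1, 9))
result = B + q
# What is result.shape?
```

(3, 9)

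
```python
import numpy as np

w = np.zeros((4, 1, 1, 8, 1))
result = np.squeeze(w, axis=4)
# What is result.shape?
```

(4, 1, 1, 8)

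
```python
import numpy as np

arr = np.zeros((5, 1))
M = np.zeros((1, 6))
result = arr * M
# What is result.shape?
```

(5, 6)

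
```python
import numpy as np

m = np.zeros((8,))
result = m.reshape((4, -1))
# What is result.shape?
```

(4, 2)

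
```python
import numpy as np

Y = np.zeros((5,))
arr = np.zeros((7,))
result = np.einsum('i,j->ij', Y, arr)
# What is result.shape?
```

(5, 7)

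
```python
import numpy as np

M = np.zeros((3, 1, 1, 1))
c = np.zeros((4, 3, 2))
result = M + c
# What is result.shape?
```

(3, 4, 3, 2)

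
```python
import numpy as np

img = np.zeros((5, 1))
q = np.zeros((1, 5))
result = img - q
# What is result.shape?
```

(5, 5)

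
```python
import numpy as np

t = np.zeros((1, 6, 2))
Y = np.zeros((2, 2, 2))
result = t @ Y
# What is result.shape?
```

(2, 6, 2)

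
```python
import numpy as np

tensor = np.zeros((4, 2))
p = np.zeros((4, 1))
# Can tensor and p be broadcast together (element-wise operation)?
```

Yes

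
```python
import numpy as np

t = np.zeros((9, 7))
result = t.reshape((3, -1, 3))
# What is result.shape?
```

(3, 7, 3)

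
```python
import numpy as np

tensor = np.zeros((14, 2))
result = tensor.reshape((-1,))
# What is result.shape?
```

(28,)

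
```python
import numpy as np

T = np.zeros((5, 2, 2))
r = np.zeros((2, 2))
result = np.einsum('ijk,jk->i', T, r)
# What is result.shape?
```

(5,)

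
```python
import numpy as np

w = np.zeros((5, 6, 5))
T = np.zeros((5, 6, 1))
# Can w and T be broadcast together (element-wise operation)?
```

Yes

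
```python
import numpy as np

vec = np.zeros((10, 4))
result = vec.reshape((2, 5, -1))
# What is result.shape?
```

(2, 5, 4)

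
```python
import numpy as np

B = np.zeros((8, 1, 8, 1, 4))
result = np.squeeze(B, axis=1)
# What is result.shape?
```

(8, 8, 1, 4)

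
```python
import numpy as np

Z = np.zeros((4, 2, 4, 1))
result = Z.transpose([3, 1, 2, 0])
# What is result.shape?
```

(1, 2, 4, 4)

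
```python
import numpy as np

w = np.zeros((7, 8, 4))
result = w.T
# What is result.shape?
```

(4, 8, 7)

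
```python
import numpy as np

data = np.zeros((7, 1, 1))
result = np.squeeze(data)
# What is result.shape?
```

(7,)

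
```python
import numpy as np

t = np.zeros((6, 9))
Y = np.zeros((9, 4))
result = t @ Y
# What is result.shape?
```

(6, 4)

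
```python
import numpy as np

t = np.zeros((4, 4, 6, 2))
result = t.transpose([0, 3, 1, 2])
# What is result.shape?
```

(4, 2, 4, 6)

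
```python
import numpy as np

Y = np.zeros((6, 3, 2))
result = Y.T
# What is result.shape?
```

(2, 3, 6)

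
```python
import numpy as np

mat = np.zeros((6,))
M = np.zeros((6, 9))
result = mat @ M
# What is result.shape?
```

(9,)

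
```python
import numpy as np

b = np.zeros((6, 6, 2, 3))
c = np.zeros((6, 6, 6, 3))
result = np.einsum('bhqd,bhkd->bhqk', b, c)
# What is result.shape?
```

(6, 6, 2, 6)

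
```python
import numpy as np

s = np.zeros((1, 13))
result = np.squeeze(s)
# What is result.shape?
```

(13,)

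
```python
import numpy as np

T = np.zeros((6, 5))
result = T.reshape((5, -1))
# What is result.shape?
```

(5, 6)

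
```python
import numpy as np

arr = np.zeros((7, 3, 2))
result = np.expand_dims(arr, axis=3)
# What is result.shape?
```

(7, 3, 2, 1)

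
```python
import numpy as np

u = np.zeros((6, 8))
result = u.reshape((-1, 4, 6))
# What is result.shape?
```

(2, 4, 6)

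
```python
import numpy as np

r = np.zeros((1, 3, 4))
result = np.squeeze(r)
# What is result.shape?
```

(3, 4)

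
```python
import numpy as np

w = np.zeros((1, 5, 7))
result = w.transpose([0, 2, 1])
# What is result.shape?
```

(1, 7, 5)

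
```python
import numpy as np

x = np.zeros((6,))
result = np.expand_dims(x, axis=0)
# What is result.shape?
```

(1, 6)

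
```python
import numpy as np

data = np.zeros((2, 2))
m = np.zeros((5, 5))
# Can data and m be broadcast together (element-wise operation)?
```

No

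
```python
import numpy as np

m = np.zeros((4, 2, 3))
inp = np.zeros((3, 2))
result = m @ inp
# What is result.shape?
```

(4, 2, 2)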